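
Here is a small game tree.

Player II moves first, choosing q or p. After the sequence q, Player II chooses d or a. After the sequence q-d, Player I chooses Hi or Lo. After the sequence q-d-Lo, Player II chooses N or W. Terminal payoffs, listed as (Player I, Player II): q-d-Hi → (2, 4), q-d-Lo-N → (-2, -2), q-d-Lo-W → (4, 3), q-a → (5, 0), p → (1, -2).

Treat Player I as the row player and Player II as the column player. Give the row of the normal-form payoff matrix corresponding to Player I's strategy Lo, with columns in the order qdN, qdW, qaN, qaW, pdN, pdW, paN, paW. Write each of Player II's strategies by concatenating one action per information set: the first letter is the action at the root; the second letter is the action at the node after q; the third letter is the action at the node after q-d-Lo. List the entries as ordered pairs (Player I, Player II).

vs qdN: Player II plays q → Player II plays d at [q] → Player I plays Lo at [q-d] → Player II plays N at [q-d-Lo] → (-2, -2)
vs qdW: Player II plays q → Player II plays d at [q] → Player I plays Lo at [q-d] → Player II plays W at [q-d-Lo] → (4, 3)
vs qaN: Player II plays q → Player II plays a at [q] → (5, 0)
vs qaW: Player II plays q → Player II plays a at [q] → (5, 0)
vs pdN: Player II plays p → (1, -2)
vs pdW: Player II plays p → (1, -2)
vs paN: Player II plays p → (1, -2)
vs paW: Player II plays p → (1, -2)

(-2,-2) (4,3) (5,0) (5,0) (1,-2) (1,-2) (1,-2) (1,-2)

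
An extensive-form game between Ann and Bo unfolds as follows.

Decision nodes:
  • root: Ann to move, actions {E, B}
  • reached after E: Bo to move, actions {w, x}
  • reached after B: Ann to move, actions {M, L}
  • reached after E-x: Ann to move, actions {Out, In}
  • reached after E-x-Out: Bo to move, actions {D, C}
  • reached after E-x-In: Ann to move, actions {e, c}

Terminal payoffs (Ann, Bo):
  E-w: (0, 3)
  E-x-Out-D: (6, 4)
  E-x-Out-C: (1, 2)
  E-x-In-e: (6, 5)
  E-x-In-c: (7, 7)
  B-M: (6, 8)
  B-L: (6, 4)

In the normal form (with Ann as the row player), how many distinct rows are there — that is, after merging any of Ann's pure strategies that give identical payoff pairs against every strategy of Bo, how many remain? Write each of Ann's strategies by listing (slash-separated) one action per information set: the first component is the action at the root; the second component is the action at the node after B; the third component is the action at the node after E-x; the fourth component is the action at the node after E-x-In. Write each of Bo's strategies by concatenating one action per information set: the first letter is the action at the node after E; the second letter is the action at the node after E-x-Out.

5

Ann has 16 pure strategies: E/M/Out/e, E/M/Out/c, E/M/In/e, E/M/In/c, E/L/Out/e, E/L/Out/c, E/L/In/e, E/L/In/c, B/M/Out/e, B/M/Out/c, B/M/In/e, B/M/In/c, B/L/Out/e, B/L/Out/c, B/L/In/e, B/L/In/c. Columns: wD, wC, xD, xC.
{E/M/Out/e, E/M/Out/c, E/L/Out/e, E/L/Out/c} → row (0,3) (0,3) (6,4) (1,2)
{E/M/In/e, E/L/In/e} → row (0,3) (0,3) (6,5) (6,5)
{E/M/In/c, E/L/In/c} → row (0,3) (0,3) (7,7) (7,7)
{B/M/Out/e, B/M/Out/c, B/M/In/e, B/M/In/c} → row (6,8) (6,8) (6,8) (6,8)
{B/L/Out/e, B/L/Out/c, B/L/In/e, B/L/In/c} → row (6,4) (6,4) (6,4) (6,4)
That's 5 distinct rows out of 16 strategies.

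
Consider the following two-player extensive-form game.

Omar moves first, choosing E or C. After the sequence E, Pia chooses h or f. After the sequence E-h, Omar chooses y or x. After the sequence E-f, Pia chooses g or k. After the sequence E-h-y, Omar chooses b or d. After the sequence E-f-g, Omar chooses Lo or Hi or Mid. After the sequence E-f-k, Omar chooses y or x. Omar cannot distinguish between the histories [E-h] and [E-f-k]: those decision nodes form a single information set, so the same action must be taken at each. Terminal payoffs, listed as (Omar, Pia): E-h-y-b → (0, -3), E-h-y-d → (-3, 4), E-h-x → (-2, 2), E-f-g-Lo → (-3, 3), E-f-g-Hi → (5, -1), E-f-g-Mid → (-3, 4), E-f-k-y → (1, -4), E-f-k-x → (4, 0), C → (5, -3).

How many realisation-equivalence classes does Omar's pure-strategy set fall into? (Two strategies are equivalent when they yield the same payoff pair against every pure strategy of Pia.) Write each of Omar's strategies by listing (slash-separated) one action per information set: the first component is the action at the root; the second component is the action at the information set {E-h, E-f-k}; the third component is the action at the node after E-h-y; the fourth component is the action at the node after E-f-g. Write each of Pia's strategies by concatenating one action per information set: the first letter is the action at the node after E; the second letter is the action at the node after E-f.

Omar has 24 pure strategies: E/y/b/Lo, E/y/b/Hi, E/y/b/Mid, E/y/d/Lo, E/y/d/Hi, E/y/d/Mid, E/x/b/Lo, E/x/b/Hi, E/x/b/Mid, E/x/d/Lo, E/x/d/Hi, E/x/d/Mid, C/y/b/Lo, C/y/b/Hi, C/y/b/Mid, C/y/d/Lo, C/y/d/Hi, C/y/d/Mid, C/x/b/Lo, C/x/b/Hi, C/x/b/Mid, C/x/d/Lo, C/x/d/Hi, C/x/d/Mid. Columns: hg, hk, fg, fk.
{E/y/b/Lo} → row (0,-3) (0,-3) (-3,3) (1,-4)
{E/y/b/Hi} → row (0,-3) (0,-3) (5,-1) (1,-4)
{E/y/b/Mid} → row (0,-3) (0,-3) (-3,4) (1,-4)
{E/y/d/Lo} → row (-3,4) (-3,4) (-3,3) (1,-4)
{E/y/d/Hi} → row (-3,4) (-3,4) (5,-1) (1,-4)
{E/y/d/Mid} → row (-3,4) (-3,4) (-3,4) (1,-4)
{E/x/b/Lo, E/x/d/Lo} → row (-2,2) (-2,2) (-3,3) (4,0)
{E/x/b/Hi, E/x/d/Hi} → row (-2,2) (-2,2) (5,-1) (4,0)
{E/x/b/Mid, E/x/d/Mid} → row (-2,2) (-2,2) (-3,4) (4,0)
{C/y/b/Lo, C/y/b/Hi, C/y/b/Mid, C/y/d/Lo, C/y/d/Hi, C/y/d/Mid, C/x/b/Lo, C/x/b/Hi, C/x/b/Mid, C/x/d/Lo, C/x/d/Hi, C/x/d/Mid} → row (5,-3) (5,-3) (5,-3) (5,-3)
That's 10 distinct rows out of 24 strategies.

10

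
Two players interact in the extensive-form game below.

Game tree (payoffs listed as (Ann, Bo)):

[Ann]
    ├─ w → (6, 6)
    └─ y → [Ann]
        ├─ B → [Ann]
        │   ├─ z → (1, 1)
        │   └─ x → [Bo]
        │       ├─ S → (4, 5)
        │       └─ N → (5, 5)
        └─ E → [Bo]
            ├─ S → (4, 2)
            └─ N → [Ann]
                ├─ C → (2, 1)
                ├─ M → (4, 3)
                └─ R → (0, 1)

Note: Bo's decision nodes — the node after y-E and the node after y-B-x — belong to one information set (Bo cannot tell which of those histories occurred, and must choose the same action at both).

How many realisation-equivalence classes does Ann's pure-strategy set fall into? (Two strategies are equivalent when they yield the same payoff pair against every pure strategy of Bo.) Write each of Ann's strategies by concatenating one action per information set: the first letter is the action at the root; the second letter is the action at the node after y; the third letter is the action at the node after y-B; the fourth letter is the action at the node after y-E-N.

6

Ann has 24 pure strategies: wBzC, wBzM, wBzR, wBxC, wBxM, wBxR, wEzC, wEzM, wEzR, wExC, wExM, wExR, yBzC, yBzM, yBzR, yBxC, yBxM, yBxR, yEzC, yEzM, yEzR, yExC, yExM, yExR. Columns: S, N.
{wBzC, wBzM, wBzR, wBxC, wBxM, wBxR, wEzC, wEzM, wEzR, wExC, wExM, wExR} → row (6,6) (6,6)
{yBzC, yBzM, yBzR} → row (1,1) (1,1)
{yBxC, yBxM, yBxR} → row (4,5) (5,5)
{yEzC, yExC} → row (4,2) (2,1)
{yEzM, yExM} → row (4,2) (4,3)
{yEzR, yExR} → row (4,2) (0,1)
That's 6 distinct rows out of 24 strategies.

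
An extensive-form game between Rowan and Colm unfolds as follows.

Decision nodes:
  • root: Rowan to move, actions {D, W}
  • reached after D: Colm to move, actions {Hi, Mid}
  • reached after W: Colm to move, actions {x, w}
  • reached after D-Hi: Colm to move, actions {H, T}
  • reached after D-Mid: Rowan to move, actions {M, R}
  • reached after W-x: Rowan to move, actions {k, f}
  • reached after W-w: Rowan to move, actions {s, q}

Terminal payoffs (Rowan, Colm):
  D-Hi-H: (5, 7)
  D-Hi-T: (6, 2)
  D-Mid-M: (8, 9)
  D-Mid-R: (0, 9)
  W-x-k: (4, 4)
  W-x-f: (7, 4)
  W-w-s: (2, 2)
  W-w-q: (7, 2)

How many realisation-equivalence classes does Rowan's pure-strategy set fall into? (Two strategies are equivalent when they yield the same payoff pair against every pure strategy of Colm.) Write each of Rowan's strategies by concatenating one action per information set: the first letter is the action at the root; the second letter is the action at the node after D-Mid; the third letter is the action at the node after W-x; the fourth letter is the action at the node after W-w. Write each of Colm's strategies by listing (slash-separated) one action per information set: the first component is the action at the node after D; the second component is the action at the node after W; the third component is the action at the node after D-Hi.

6

Rowan has 16 pure strategies: DMks, DMkq, DMfs, DMfq, DRks, DRkq, DRfs, DRfq, WMks, WMkq, WMfs, WMfq, WRks, WRkq, WRfs, WRfq. Columns: Hi/x/H, Hi/x/T, Hi/w/H, Hi/w/T, Mid/x/H, Mid/x/T, Mid/w/H, Mid/w/T.
{DMks, DMkq, DMfs, DMfq} → row (5,7) (6,2) (5,7) (6,2) (8,9) (8,9) (8,9) (8,9)
{DRks, DRkq, DRfs, DRfq} → row (5,7) (6,2) (5,7) (6,2) (0,9) (0,9) (0,9) (0,9)
{WMks, WRks} → row (4,4) (4,4) (2,2) (2,2) (4,4) (4,4) (2,2) (2,2)
{WMkq, WRkq} → row (4,4) (4,4) (7,2) (7,2) (4,4) (4,4) (7,2) (7,2)
{WMfs, WRfs} → row (7,4) (7,4) (2,2) (2,2) (7,4) (7,4) (2,2) (2,2)
{WMfq, WRfq} → row (7,4) (7,4) (7,2) (7,2) (7,4) (7,4) (7,2) (7,2)
That's 6 distinct rows out of 16 strategies.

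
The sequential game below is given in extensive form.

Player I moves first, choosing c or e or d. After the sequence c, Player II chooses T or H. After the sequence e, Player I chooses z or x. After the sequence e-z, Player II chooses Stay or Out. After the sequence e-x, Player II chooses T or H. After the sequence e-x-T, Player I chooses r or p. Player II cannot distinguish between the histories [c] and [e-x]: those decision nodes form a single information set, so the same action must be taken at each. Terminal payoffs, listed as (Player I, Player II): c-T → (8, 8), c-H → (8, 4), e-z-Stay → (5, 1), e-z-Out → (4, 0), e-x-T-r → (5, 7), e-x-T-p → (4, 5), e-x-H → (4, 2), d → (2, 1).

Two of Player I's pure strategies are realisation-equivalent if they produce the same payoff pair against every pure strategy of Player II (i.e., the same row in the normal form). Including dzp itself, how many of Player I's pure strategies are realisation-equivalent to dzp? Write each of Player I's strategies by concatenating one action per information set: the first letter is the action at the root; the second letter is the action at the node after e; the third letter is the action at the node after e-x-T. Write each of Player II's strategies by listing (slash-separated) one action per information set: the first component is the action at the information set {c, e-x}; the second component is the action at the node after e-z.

4

Row for dzp (columns T/Stay, T/Out, H/Stay, H/Out): (2,1) (2,1) (2,1) (2,1).
Under dzp, Player I's choice at the node after e and at the node after e-x-T can never be reached regardless of what Player II does, so varying those choices leaves every outcome unchanged.
Holding the reachable choices fixed and varying the unreachable ones freely already gives 2 × 2 = 4 equivalent strategies.
No other strategy reproduces this row, so those 4 are the full class: dzr, dzp, dxr, dxp.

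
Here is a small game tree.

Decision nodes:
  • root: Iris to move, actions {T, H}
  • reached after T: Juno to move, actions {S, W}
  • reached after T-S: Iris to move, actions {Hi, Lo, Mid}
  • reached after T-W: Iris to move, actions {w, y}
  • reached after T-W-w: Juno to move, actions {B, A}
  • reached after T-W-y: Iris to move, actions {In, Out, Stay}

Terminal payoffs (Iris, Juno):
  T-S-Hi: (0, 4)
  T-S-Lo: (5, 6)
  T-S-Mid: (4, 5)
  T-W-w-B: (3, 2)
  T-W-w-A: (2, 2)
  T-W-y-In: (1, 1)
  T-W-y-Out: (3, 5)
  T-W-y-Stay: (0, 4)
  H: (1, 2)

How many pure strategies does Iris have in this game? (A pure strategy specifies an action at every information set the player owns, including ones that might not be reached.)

36

Iris owns the root with actions {T, H} — two choices.
Iris owns the node after T-S with actions {Hi, Lo, Mid} — three choices.
Iris owns the node after T-W with actions {w, y} — two choices.
Iris owns the node after T-W-y with actions {In, Out, Stay} — three choices.
A pure strategy fixes one action at each information set independently, so the count is the product 2 × 3 × 2 × 3 = 36.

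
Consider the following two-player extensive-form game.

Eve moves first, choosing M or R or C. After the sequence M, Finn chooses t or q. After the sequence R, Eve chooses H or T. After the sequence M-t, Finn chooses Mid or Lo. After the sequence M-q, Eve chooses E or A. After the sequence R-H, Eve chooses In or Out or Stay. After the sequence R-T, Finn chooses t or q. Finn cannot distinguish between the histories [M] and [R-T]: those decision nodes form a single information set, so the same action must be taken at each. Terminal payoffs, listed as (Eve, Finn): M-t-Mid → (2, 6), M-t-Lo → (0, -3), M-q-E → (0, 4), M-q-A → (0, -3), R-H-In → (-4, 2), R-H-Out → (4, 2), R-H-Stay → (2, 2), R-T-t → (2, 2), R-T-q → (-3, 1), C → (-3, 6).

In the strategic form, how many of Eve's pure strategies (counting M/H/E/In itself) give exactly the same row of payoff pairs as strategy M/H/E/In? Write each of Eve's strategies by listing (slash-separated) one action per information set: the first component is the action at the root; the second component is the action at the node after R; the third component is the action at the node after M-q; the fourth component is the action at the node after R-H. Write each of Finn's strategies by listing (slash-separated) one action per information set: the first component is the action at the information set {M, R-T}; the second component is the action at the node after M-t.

Row for M/H/E/In (columns t/Mid, t/Lo, q/Mid, q/Lo): (2,6) (0,-3) (0,4) (0,4).
Under M/H/E/In, Eve's choice at the node after R and at the node after R-H can never be reached regardless of what Finn does, so varying those choices leaves every outcome unchanged.
Holding the reachable choices fixed and varying the unreachable ones freely already gives 2 × 3 = 6 equivalent strategies.
No other strategy reproduces this row, so those 6 are the full class: M/H/E/In, M/H/E/Out, M/H/E/Stay, M/T/E/In, M/T/E/Out, M/T/E/Stay.

6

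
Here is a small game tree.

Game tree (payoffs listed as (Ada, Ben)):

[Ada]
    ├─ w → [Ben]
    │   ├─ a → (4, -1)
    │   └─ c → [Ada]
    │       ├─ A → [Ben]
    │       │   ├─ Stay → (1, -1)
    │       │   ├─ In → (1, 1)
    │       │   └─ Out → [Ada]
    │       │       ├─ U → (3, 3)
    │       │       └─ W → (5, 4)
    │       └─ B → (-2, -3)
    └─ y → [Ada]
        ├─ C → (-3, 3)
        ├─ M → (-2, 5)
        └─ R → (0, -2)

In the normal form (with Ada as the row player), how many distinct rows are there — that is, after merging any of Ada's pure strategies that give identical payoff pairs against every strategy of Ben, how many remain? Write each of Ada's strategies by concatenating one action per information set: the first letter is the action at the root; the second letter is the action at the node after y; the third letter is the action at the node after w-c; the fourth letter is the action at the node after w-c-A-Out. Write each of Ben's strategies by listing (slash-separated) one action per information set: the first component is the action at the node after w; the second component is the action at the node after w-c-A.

Ada has 24 pure strategies: wCAU, wCAW, wCBU, wCBW, wMAU, wMAW, wMBU, wMBW, wRAU, wRAW, wRBU, wRBW, yCAU, yCAW, yCBU, yCBW, yMAU, yMAW, yMBU, yMBW, yRAU, yRAW, yRBU, yRBW. Columns: a/Stay, a/In, a/Out, c/Stay, c/In, c/Out.
{wCAU, wMAU, wRAU} → row (4,-1) (4,-1) (4,-1) (1,-1) (1,1) (3,3)
{wCAW, wMAW, wRAW} → row (4,-1) (4,-1) (4,-1) (1,-1) (1,1) (5,4)
{wCBU, wCBW, wMBU, wMBW, wRBU, wRBW} → row (4,-1) (4,-1) (4,-1) (-2,-3) (-2,-3) (-2,-3)
{yCAU, yCAW, yCBU, yCBW} → row (-3,3) (-3,3) (-3,3) (-3,3) (-3,3) (-3,3)
{yMAU, yMAW, yMBU, yMBW} → row (-2,5) (-2,5) (-2,5) (-2,5) (-2,5) (-2,5)
{yRAU, yRAW, yRBU, yRBW} → row (0,-2) (0,-2) (0,-2) (0,-2) (0,-2) (0,-2)
That's 6 distinct rows out of 24 strategies.

6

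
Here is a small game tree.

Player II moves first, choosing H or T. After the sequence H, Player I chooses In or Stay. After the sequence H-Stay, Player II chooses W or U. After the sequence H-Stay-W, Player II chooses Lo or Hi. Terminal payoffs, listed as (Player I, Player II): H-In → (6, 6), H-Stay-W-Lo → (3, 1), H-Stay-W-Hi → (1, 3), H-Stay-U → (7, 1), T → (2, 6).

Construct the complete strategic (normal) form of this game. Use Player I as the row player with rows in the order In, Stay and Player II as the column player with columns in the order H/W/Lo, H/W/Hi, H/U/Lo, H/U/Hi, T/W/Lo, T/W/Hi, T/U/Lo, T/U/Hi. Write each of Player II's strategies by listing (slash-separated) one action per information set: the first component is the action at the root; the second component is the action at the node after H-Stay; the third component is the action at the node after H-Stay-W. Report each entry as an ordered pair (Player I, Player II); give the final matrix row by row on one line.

In: (6,6) (6,6) (6,6) (6,6) (2,6) (2,6) (2,6) (2,6) | Stay: (3,1) (1,3) (7,1) (7,1) (2,6) (2,6) (2,6) (2,6)

Row In: H/W/Lo→(6,6), H/W/Hi→(6,6), H/U/Lo→(6,6), H/U/Hi→(6,6), T/W/Lo→(2,6), T/W/Hi→(2,6), T/U/Lo→(2,6), T/U/Hi→(2,6)
Row Stay: H/W/Lo→(3,1), H/W/Hi→(1,3), H/U/Lo→(7,1), H/U/Hi→(7,1), T/W/Lo→(2,6), T/W/Hi→(2,6), T/U/Lo→(2,6), T/U/Hi→(2,6)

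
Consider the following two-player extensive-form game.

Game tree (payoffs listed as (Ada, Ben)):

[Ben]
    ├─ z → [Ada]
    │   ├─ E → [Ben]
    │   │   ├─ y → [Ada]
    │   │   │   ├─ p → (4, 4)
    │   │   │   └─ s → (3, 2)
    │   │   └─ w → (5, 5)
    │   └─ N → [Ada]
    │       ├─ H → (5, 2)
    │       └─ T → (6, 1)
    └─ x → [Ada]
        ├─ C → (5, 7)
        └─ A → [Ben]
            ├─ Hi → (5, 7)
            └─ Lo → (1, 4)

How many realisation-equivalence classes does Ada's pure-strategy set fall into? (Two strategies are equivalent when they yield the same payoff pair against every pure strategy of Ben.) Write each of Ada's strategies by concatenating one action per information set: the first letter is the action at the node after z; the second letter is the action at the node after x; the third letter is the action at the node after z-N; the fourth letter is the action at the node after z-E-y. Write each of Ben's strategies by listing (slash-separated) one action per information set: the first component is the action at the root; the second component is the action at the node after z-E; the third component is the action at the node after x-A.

Ada has 16 pure strategies: ECHp, ECHs, ECTp, ECTs, EAHp, EAHs, EATp, EATs, NCHp, NCHs, NCTp, NCTs, NAHp, NAHs, NATp, NATs. Columns: z/y/Hi, z/y/Lo, z/w/Hi, z/w/Lo, x/y/Hi, x/y/Lo, x/w/Hi, x/w/Lo.
{ECHp, ECTp} → row (4,4) (4,4) (5,5) (5,5) (5,7) (5,7) (5,7) (5,7)
{ECHs, ECTs} → row (3,2) (3,2) (5,5) (5,5) (5,7) (5,7) (5,7) (5,7)
{EAHp, EATp} → row (4,4) (4,4) (5,5) (5,5) (5,7) (1,4) (5,7) (1,4)
{EAHs, EATs} → row (3,2) (3,2) (5,5) (5,5) (5,7) (1,4) (5,7) (1,4)
{NCHp, NCHs} → row (5,2) (5,2) (5,2) (5,2) (5,7) (5,7) (5,7) (5,7)
{NCTp, NCTs} → row (6,1) (6,1) (6,1) (6,1) (5,7) (5,7) (5,7) (5,7)
{NAHp, NAHs} → row (5,2) (5,2) (5,2) (5,2) (5,7) (1,4) (5,7) (1,4)
{NATp, NATs} → row (6,1) (6,1) (6,1) (6,1) (5,7) (1,4) (5,7) (1,4)
That's 8 distinct rows out of 16 strategies.

8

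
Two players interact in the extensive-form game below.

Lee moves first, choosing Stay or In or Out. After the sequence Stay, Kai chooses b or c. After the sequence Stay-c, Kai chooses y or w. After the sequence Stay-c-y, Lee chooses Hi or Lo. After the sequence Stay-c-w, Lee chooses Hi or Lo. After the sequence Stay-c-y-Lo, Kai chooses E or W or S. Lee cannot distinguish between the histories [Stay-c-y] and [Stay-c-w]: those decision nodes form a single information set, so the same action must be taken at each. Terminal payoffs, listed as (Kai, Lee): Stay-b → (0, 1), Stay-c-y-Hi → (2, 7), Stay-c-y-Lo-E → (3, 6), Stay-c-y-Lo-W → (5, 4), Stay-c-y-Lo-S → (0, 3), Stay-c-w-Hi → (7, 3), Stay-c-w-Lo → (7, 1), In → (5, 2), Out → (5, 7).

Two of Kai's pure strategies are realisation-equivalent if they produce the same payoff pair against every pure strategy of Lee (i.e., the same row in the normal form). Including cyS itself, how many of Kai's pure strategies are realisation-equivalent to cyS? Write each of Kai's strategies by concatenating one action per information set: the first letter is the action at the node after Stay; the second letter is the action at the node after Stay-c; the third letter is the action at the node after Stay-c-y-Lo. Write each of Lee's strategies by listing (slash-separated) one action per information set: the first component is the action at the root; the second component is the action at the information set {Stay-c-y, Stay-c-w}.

1

Row for cyS (columns Stay/Hi, Stay/Lo, In/Hi, In/Lo, Out/Hi, Out/Lo): (2,7) (0,3) (5,2) (5,2) (5,7) (5,7).
Every one of Kai's information sets is on the play path for some reply by Lee when Kai follows cyS.
Changing the action at any of them therefore changes at least one column, so only cyS itself gives this row.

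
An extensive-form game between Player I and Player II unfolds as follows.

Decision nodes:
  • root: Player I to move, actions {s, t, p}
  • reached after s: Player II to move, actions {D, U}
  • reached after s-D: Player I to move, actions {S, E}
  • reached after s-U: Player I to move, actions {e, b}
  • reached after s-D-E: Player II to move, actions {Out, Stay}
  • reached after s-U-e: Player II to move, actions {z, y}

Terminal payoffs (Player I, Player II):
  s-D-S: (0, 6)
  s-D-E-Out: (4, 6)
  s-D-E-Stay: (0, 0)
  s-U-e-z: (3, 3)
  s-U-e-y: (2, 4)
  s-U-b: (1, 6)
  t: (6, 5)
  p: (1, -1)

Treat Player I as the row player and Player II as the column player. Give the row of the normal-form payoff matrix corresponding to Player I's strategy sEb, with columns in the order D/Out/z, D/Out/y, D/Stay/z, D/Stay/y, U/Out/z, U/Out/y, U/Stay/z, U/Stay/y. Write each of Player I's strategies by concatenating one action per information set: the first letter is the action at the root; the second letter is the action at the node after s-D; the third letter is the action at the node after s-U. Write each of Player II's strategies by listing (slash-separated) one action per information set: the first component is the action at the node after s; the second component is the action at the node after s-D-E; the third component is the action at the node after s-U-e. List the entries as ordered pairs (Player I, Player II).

vs D/Out/z: Player I plays s → Player II plays D at [s] → Player I plays E at [s-D] → Player II plays Out at [s-D-E] → (4, 6)
vs D/Out/y: Player I plays s → Player II plays D at [s] → Player I plays E at [s-D] → Player II plays Out at [s-D-E] → (4, 6)
vs D/Stay/z: Player I plays s → Player II plays D at [s] → Player I plays E at [s-D] → Player II plays Stay at [s-D-E] → (0, 0)
vs D/Stay/y: Player I plays s → Player II plays D at [s] → Player I plays E at [s-D] → Player II plays Stay at [s-D-E] → (0, 0)
vs U/Out/z: Player I plays s → Player II plays U at [s] → Player I plays b at [s-U] → (1, 6)
vs U/Out/y: Player I plays s → Player II plays U at [s] → Player I plays b at [s-U] → (1, 6)
vs U/Stay/z: Player I plays s → Player II plays U at [s] → Player I plays b at [s-U] → (1, 6)
vs U/Stay/y: Player I plays s → Player II plays U at [s] → Player I plays b at [s-U] → (1, 6)

(4,6) (4,6) (0,0) (0,0) (1,6) (1,6) (1,6) (1,6)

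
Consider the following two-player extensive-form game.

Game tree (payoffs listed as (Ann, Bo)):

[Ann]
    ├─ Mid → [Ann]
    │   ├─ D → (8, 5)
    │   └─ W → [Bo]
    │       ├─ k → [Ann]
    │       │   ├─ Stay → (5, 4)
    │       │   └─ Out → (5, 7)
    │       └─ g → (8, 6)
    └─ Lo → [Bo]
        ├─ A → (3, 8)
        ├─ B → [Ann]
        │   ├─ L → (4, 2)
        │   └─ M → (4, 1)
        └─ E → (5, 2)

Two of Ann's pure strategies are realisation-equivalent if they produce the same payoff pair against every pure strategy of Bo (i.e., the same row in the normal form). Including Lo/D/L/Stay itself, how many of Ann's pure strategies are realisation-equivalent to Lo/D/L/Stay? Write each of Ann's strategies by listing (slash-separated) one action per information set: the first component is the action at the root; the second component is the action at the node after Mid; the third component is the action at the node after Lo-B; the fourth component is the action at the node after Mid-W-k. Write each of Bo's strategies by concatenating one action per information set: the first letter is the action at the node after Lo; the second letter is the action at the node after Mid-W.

Row for Lo/D/L/Stay (columns Ak, Ag, Bk, Bg, Ek, Eg): (3,8) (3,8) (4,2) (4,2) (5,2) (5,2).
Under Lo/D/L/Stay, Ann's choice at the node after Mid and at the node after Mid-W-k can never be reached regardless of what Bo does, so varying those choices leaves every outcome unchanged.
Holding the reachable choices fixed and varying the unreachable ones freely already gives 2 × 2 = 4 equivalent strategies.
No other strategy reproduces this row, so those 4 are the full class: Lo/D/L/Stay, Lo/D/L/Out, Lo/W/L/Stay, Lo/W/L/Out.

4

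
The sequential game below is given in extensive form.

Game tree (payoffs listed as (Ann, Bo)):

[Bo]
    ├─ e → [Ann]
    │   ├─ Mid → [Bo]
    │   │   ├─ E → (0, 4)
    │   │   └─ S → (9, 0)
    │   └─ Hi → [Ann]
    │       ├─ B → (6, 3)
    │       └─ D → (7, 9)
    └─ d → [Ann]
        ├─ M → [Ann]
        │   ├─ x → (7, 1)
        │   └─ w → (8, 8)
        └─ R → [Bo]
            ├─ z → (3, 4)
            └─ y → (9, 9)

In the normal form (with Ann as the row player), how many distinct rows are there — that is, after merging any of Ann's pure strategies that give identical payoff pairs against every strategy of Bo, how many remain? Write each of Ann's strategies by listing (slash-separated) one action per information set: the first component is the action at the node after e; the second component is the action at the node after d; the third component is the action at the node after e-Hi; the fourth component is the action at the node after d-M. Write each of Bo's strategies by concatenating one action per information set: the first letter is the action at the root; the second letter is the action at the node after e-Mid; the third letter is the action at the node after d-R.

9

Ann has 16 pure strategies: Mid/M/B/x, Mid/M/B/w, Mid/M/D/x, Mid/M/D/w, Mid/R/B/x, Mid/R/B/w, Mid/R/D/x, Mid/R/D/w, Hi/M/B/x, Hi/M/B/w, Hi/M/D/x, Hi/M/D/w, Hi/R/B/x, Hi/R/B/w, Hi/R/D/x, Hi/R/D/w. Columns: eEz, eEy, eSz, eSy, dEz, dEy, dSz, dSy.
{Mid/M/B/x, Mid/M/D/x} → row (0,4) (0,4) (9,0) (9,0) (7,1) (7,1) (7,1) (7,1)
{Mid/M/B/w, Mid/M/D/w} → row (0,4) (0,4) (9,0) (9,0) (8,8) (8,8) (8,8) (8,8)
{Mid/R/B/x, Mid/R/B/w, Mid/R/D/x, Mid/R/D/w} → row (0,4) (0,4) (9,0) (9,0) (3,4) (9,9) (3,4) (9,9)
{Hi/M/B/x} → row (6,3) (6,3) (6,3) (6,3) (7,1) (7,1) (7,1) (7,1)
{Hi/M/B/w} → row (6,3) (6,3) (6,3) (6,3) (8,8) (8,8) (8,8) (8,8)
{Hi/M/D/x} → row (7,9) (7,9) (7,9) (7,9) (7,1) (7,1) (7,1) (7,1)
{Hi/M/D/w} → row (7,9) (7,9) (7,9) (7,9) (8,8) (8,8) (8,8) (8,8)
{Hi/R/B/x, Hi/R/B/w} → row (6,3) (6,3) (6,3) (6,3) (3,4) (9,9) (3,4) (9,9)
{Hi/R/D/x, Hi/R/D/w} → row (7,9) (7,9) (7,9) (7,9) (3,4) (9,9) (3,4) (9,9)
That's 9 distinct rows out of 16 strategies.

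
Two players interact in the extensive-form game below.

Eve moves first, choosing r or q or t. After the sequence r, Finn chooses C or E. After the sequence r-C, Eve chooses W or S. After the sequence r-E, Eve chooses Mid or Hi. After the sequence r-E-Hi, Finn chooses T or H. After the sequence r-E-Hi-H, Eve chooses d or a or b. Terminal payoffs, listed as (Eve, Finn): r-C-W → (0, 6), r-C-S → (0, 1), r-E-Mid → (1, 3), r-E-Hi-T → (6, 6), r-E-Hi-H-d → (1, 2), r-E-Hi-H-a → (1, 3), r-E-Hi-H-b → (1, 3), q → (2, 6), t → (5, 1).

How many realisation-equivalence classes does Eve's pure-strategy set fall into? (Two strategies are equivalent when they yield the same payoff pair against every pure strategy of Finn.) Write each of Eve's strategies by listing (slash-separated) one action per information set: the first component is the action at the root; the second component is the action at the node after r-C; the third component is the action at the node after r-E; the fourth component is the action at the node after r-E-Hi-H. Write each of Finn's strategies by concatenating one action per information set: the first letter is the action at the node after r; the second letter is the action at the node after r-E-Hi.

8

Eve has 36 pure strategies: r/W/Mid/d, r/W/Mid/a, r/W/Mid/b, r/W/Hi/d, r/W/Hi/a, r/W/Hi/b, r/S/Mid/d, r/S/Mid/a, r/S/Mid/b, r/S/Hi/d, r/S/Hi/a, r/S/Hi/b, q/W/Mid/d, q/W/Mid/a, q/W/Mid/b, q/W/Hi/d, q/W/Hi/a, q/W/Hi/b, q/S/Mid/d, q/S/Mid/a, q/S/Mid/b, q/S/Hi/d, q/S/Hi/a, q/S/Hi/b, t/W/Mid/d, t/W/Mid/a, t/W/Mid/b, t/W/Hi/d, t/W/Hi/a, t/W/Hi/b, t/S/Mid/d, t/S/Mid/a, t/S/Mid/b, t/S/Hi/d, t/S/Hi/a, t/S/Hi/b. Columns: CT, CH, ET, EH.
{r/W/Mid/d, r/W/Mid/a, r/W/Mid/b} → row (0,6) (0,6) (1,3) (1,3)
{r/W/Hi/d} → row (0,6) (0,6) (6,6) (1,2)
{r/W/Hi/a, r/W/Hi/b} → row (0,6) (0,6) (6,6) (1,3)
{r/S/Mid/d, r/S/Mid/a, r/S/Mid/b} → row (0,1) (0,1) (1,3) (1,3)
{r/S/Hi/d} → row (0,1) (0,1) (6,6) (1,2)
{r/S/Hi/a, r/S/Hi/b} → row (0,1) (0,1) (6,6) (1,3)
{q/W/Mid/d, q/W/Mid/a, q/W/Mid/b, q/W/Hi/d, q/W/Hi/a, q/W/Hi/b, q/S/Mid/d, q/S/Mid/a, q/S/Mid/b, q/S/Hi/d, q/S/Hi/a, q/S/Hi/b} → row (2,6) (2,6) (2,6) (2,6)
{t/W/Mid/d, t/W/Mid/a, t/W/Mid/b, t/W/Hi/d, t/W/Hi/a, t/W/Hi/b, t/S/Mid/d, t/S/Mid/a, t/S/Mid/b, t/S/Hi/d, t/S/Hi/a, t/S/Hi/b} → row (5,1) (5,1) (5,1) (5,1)
That's 8 distinct rows out of 36 strategies.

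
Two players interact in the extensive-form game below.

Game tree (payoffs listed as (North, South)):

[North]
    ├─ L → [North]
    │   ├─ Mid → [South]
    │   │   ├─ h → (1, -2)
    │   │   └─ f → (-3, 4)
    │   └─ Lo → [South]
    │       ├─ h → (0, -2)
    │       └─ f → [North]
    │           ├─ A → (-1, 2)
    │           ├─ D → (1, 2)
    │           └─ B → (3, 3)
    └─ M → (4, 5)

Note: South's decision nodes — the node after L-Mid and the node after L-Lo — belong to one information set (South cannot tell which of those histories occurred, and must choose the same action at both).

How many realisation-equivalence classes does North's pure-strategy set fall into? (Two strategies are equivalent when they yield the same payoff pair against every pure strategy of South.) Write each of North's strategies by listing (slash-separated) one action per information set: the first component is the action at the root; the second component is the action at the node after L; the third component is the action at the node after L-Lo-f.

5

North has 12 pure strategies: L/Mid/A, L/Mid/D, L/Mid/B, L/Lo/A, L/Lo/D, L/Lo/B, M/Mid/A, M/Mid/D, M/Mid/B, M/Lo/A, M/Lo/D, M/Lo/B. Columns: h, f.
{L/Mid/A, L/Mid/D, L/Mid/B} → row (1,-2) (-3,4)
{L/Lo/A} → row (0,-2) (-1,2)
{L/Lo/D} → row (0,-2) (1,2)
{L/Lo/B} → row (0,-2) (3,3)
{M/Mid/A, M/Mid/D, M/Mid/B, M/Lo/A, M/Lo/D, M/Lo/B} → row (4,5) (4,5)
That's 5 distinct rows out of 12 strategies.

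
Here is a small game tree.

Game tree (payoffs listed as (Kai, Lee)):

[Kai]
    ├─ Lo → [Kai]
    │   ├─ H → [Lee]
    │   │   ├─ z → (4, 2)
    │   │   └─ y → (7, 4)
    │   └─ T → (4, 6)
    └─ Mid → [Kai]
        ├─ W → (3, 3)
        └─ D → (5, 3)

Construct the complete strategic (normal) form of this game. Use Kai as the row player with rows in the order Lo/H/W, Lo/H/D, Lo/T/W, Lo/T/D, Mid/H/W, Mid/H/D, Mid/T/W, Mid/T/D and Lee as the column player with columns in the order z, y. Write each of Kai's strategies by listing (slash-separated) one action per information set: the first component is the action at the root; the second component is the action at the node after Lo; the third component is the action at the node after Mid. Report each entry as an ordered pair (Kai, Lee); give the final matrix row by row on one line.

Row Lo/H/W: z→(4,2), y→(7,4)
Row Lo/H/D: z→(4,2), y→(7,4)
Row Lo/T/W: z→(4,6), y→(4,6)
Row Lo/T/D: z→(4,6), y→(4,6)
Row Mid/H/W: z→(3,3), y→(3,3)
Row Mid/H/D: z→(5,3), y→(5,3)
Row Mid/T/W: z→(3,3), y→(3,3)
Row Mid/T/D: z→(5,3), y→(5,3)

Lo/H/W: (4,2) (7,4) | Lo/H/D: (4,2) (7,4) | Lo/T/W: (4,6) (4,6) | Lo/T/D: (4,6) (4,6) | Mid/H/W: (3,3) (3,3) | Mid/H/D: (5,3) (5,3) | Mid/T/W: (3,3) (3,3) | Mid/T/D: (5,3) (5,3)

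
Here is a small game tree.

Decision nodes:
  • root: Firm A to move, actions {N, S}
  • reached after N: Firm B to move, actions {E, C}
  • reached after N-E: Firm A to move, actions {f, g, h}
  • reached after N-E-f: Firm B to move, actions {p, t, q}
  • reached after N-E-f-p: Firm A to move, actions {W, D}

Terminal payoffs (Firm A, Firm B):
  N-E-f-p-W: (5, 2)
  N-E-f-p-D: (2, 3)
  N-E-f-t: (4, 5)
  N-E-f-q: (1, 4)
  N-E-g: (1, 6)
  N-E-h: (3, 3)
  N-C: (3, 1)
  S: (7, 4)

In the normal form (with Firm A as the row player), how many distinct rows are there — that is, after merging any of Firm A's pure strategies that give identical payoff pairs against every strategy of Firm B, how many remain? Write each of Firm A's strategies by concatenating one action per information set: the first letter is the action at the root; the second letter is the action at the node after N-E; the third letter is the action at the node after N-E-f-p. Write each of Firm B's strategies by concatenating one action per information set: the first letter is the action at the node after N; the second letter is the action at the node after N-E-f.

Firm A has 12 pure strategies: NfW, NfD, NgW, NgD, NhW, NhD, SfW, SfD, SgW, SgD, ShW, ShD. Columns: Ep, Et, Eq, Cp, Ct, Cq.
{NfW} → row (5,2) (4,5) (1,4) (3,1) (3,1) (3,1)
{NfD} → row (2,3) (4,5) (1,4) (3,1) (3,1) (3,1)
{NgW, NgD} → row (1,6) (1,6) (1,6) (3,1) (3,1) (3,1)
{NhW, NhD} → row (3,3) (3,3) (3,3) (3,1) (3,1) (3,1)
{SfW, SfD, SgW, SgD, ShW, ShD} → row (7,4) (7,4) (7,4) (7,4) (7,4) (7,4)
That's 5 distinct rows out of 12 strategies.

5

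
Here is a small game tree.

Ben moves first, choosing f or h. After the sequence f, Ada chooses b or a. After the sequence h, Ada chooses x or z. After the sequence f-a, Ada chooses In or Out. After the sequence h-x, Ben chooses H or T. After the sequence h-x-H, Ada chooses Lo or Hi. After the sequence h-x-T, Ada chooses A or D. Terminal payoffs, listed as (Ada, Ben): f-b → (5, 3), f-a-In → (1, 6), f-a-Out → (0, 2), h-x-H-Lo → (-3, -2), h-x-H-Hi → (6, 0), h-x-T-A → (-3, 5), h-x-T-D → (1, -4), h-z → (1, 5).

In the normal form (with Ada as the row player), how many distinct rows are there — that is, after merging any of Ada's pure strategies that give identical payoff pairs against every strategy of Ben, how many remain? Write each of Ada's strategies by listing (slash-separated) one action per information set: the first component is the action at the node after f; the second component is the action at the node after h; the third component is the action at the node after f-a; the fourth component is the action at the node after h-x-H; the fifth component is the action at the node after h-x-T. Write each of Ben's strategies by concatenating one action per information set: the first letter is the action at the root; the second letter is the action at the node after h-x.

15

Ada has 32 pure strategies: b/x/In/Lo/A, b/x/In/Lo/D, b/x/In/Hi/A, b/x/In/Hi/D, b/x/Out/Lo/A, b/x/Out/Lo/D, b/x/Out/Hi/A, b/x/Out/Hi/D, b/z/In/Lo/A, b/z/In/Lo/D, b/z/In/Hi/A, b/z/In/Hi/D, b/z/Out/Lo/A, b/z/Out/Lo/D, b/z/Out/Hi/A, b/z/Out/Hi/D, a/x/In/Lo/A, a/x/In/Lo/D, a/x/In/Hi/A, a/x/In/Hi/D, a/x/Out/Lo/A, a/x/Out/Lo/D, a/x/Out/Hi/A, a/x/Out/Hi/D, a/z/In/Lo/A, a/z/In/Lo/D, a/z/In/Hi/A, a/z/In/Hi/D, a/z/Out/Lo/A, a/z/Out/Lo/D, a/z/Out/Hi/A, a/z/Out/Hi/D. Columns: fH, fT, hH, hT.
{b/x/In/Lo/A, b/x/Out/Lo/A} → row (5,3) (5,3) (-3,-2) (-3,5)
{b/x/In/Lo/D, b/x/Out/Lo/D} → row (5,3) (5,3) (-3,-2) (1,-4)
{b/x/In/Hi/A, b/x/Out/Hi/A} → row (5,3) (5,3) (6,0) (-3,5)
{b/x/In/Hi/D, b/x/Out/Hi/D} → row (5,3) (5,3) (6,0) (1,-4)
{b/z/In/Lo/A, b/z/In/Lo/D, b/z/In/Hi/A, b/z/In/Hi/D, b/z/Out/Lo/A, b/z/Out/Lo/D, b/z/Out/Hi/A, b/z/Out/Hi/D} → row (5,3) (5,3) (1,5) (1,5)
{a/x/In/Lo/A} → row (1,6) (1,6) (-3,-2) (-3,5)
{a/x/In/Lo/D} → row (1,6) (1,6) (-3,-2) (1,-4)
{a/x/In/Hi/A} → row (1,6) (1,6) (6,0) (-3,5)
{a/x/In/Hi/D} → row (1,6) (1,6) (6,0) (1,-4)
{a/x/Out/Lo/A} → row (0,2) (0,2) (-3,-2) (-3,5)
{a/x/Out/Lo/D} → row (0,2) (0,2) (-3,-2) (1,-4)
{a/x/Out/Hi/A} → row (0,2) (0,2) (6,0) (-3,5)
{a/x/Out/Hi/D} → row (0,2) (0,2) (6,0) (1,-4)
{a/z/In/Lo/A, a/z/In/Lo/D, a/z/In/Hi/A, a/z/In/Hi/D} → row (1,6) (1,6) (1,5) (1,5)
{a/z/Out/Lo/A, a/z/Out/Lo/D, a/z/Out/Hi/A, a/z/Out/Hi/D} → row (0,2) (0,2) (1,5) (1,5)
That's 15 distinct rows out of 32 strategies.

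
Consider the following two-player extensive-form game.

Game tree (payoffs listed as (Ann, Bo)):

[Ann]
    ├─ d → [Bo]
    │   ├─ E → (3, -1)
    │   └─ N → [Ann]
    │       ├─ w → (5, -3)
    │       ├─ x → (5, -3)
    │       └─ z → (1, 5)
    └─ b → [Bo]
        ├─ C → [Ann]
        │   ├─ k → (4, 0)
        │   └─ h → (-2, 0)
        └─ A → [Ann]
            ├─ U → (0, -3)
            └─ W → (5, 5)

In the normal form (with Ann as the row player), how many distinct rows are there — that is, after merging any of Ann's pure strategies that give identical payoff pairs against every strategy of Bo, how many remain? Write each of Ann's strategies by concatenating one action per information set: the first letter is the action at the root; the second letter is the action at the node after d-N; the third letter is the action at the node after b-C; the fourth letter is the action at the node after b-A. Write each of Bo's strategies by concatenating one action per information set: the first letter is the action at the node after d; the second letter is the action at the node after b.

6

Ann has 24 pure strategies: dwkU, dwkW, dwhU, dwhW, dxkU, dxkW, dxhU, dxhW, dzkU, dzkW, dzhU, dzhW, bwkU, bwkW, bwhU, bwhW, bxkU, bxkW, bxhU, bxhW, bzkU, bzkW, bzhU, bzhW. Columns: EC, EA, NC, NA.
{dwkU, dwkW, dwhU, dwhW, dxkU, dxkW, dxhU, dxhW} → row (3,-1) (3,-1) (5,-3) (5,-3)
{dzkU, dzkW, dzhU, dzhW} → row (3,-1) (3,-1) (1,5) (1,5)
{bwkU, bxkU, bzkU} → row (4,0) (0,-3) (4,0) (0,-3)
{bwkW, bxkW, bzkW} → row (4,0) (5,5) (4,0) (5,5)
{bwhU, bxhU, bzhU} → row (-2,0) (0,-3) (-2,0) (0,-3)
{bwhW, bxhW, bzhW} → row (-2,0) (5,5) (-2,0) (5,5)
That's 6 distinct rows out of 24 strategies.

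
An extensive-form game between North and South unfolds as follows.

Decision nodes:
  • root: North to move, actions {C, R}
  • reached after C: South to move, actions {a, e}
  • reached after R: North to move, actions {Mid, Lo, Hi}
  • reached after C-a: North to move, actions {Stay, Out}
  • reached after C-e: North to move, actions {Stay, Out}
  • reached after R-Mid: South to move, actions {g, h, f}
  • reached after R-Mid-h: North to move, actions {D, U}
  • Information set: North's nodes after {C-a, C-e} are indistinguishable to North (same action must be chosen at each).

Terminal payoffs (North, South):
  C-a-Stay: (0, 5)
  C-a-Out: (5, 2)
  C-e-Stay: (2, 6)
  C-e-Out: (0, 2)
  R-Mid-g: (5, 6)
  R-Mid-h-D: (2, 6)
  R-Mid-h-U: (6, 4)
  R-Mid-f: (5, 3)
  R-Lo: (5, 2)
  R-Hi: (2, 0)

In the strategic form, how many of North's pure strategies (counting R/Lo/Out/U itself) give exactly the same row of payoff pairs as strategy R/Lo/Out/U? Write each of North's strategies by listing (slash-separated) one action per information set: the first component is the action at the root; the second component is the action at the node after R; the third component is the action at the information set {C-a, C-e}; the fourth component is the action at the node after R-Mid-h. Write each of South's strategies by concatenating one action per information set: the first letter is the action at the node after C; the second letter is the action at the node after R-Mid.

Row for R/Lo/Out/U (columns ag, ah, af, eg, eh, ef): (5,2) (5,2) (5,2) (5,2) (5,2) (5,2).
Under R/Lo/Out/U, North's choice at the information set {C-a, C-e} and at the node after R-Mid-h can never be reached regardless of what South does, so varying those choices leaves every outcome unchanged.
Holding the reachable choices fixed and varying the unreachable ones freely already gives 2 × 2 = 4 equivalent strategies.
No other strategy reproduces this row, so those 4 are the full class: R/Lo/Stay/D, R/Lo/Stay/U, R/Lo/Out/D, R/Lo/Out/U.

4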